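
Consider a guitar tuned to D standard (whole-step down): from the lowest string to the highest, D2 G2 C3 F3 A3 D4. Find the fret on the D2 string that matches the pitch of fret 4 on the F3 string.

19

F3 at fret 4 is F3 + 4 semitones = A3.
The open D2 string is 15 semitones below the open F3, so the same pitch on the D2 string lies at fret 4 + 15 = 19.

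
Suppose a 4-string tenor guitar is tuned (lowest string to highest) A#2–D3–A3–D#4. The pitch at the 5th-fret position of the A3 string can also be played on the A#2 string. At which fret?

16

Fret 5 on A3 is MIDI 57 + 5 = 62 (D4). On the A#2 string (open MIDI 46), that pitch is 62 − 46 = fret 16.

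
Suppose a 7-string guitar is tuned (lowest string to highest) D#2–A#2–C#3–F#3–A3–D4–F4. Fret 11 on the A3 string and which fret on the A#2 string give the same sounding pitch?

22

Fret 11 on A3 is MIDI 57 + 11 = 68 (G#4). On the A#2 string (open MIDI 46), that pitch is 68 − 46 = fret 22.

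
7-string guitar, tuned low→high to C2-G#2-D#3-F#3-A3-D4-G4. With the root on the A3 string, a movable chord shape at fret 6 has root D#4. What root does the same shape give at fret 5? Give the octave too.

D4

Moving from fret 6 to fret 5 shifts the root by -1 semitone.
D#4 down 1 semitone is D4.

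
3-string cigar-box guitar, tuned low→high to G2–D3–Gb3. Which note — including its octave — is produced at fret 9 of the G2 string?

E3

G2 is MIDI 43. Adding 9 gives 52, which is E3.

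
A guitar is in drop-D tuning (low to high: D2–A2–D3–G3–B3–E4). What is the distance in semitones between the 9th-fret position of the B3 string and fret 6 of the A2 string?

B3 at fret 9 → G#4 (MIDI 68); A2 at fret 6 → D#3 (MIDI 51).
68 − 51 = 17, so the two pitches are 17 semitones apart, with G#4 the higher.

17 semitones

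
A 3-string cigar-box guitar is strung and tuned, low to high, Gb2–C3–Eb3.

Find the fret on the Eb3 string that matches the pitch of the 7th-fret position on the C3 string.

4

Fret 7 on C3 is MIDI 48 + 7 = 55 (G3). On the Eb3 string (open MIDI 51), that pitch is 55 − 51 = fret 4.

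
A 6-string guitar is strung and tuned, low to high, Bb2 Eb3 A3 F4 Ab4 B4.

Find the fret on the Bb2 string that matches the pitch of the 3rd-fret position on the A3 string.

A3 at fret 3 is A3 + 3 semitones = C4.
The open Bb2 string is 11 semitones below the open A3, so the same pitch on the Bb2 string lies at fret 3 + 11 = 14.

14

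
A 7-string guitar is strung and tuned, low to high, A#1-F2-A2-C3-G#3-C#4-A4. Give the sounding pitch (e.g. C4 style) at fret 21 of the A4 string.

F#6

A4 is MIDI 69. Adding 21 gives 90, which is F#6.
(Equivalently spelled Gb6.)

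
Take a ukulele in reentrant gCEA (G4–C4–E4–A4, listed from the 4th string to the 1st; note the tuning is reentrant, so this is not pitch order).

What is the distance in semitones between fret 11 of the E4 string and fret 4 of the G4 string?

4 semitones

E4 at fret 11 → D♯5 (MIDI 75); G4 at fret 4 → B4 (MIDI 71).
75 − 71 = 4, so the two pitches are 4 semitones apart, with D♯5 the higher.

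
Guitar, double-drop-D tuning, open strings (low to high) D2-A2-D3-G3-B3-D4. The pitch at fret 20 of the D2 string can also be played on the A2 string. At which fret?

Fret 20 on D2 is MIDI 38 + 20 = 58 (A♯3). On the A2 string (open MIDI 45), that pitch is 58 − 45 = fret 13.

13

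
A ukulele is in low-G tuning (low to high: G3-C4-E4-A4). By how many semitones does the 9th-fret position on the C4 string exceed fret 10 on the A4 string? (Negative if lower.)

C4 at fret 9 → A4 (MIDI 69); A4 at fret 10 → G5 (MIDI 79).
69 − 79 = -10, so the two pitches are 10 semitones apart.

-10 semitones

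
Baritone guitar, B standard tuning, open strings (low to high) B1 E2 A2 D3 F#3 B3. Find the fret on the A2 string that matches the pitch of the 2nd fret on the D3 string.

7

D3 at fret 2 is D3 + 2 semitones = E3.
The open A2 string is 5 semitones below the open D3, so the same pitch on the A2 string lies at fret 2 + 5 = 7.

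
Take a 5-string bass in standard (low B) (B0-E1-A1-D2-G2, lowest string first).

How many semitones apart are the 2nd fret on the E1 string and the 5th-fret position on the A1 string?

E1 at fret 2 → F♯1 (MIDI 30); A1 at fret 5 → D2 (MIDI 38).
30 − 38 = -8, so the two pitches are 8 semitones apart, with D2 the higher.

8 semitones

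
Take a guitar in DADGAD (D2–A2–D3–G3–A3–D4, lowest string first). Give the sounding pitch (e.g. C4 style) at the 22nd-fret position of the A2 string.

G4

A2 is MIDI 45. Adding 22 gives 67, which is G4.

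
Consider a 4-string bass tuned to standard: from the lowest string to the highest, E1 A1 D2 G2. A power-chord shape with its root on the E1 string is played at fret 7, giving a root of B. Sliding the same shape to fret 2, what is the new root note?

F#

Moving from fret 7 to fret 2 shifts the root by -5 semitones.
B down 5 semitones is F#.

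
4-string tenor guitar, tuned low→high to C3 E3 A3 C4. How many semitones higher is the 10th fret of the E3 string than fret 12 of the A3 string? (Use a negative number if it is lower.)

-7 semitones

E3 at fret 10 → D4 (MIDI 62); A3 at fret 12 → A4 (MIDI 69).
62 − 69 = -7, so the two pitches are 7 semitones apart.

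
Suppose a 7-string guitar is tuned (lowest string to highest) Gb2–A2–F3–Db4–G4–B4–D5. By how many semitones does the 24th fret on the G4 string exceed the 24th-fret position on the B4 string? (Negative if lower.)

-4 semitones

G4 at fret 24 → G6 (MIDI 91); B4 at fret 24 → B6 (MIDI 95).
91 − 95 = -4, so the two pitches are 4 semitones apart.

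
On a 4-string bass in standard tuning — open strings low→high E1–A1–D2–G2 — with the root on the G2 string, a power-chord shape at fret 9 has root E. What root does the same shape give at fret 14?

Moving from fret 9 to fret 14 shifts the root by 5 semitones.
E up 5 semitones is A.

A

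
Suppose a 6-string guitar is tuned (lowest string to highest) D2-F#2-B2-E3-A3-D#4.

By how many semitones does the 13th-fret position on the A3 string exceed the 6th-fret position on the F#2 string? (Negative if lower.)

22 semitones

A3 at fret 13 → A#4 (MIDI 70); F#2 at fret 6 → C3 (MIDI 48).
70 − 48 = 22, so the two pitches are 22 semitones apart.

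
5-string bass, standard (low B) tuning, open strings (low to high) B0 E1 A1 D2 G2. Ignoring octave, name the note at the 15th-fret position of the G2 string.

A#

The open G2 string plus 15 semitones: G–G#–A–A#–…–G#–A–A#.
(Equivalently spelled Bb.)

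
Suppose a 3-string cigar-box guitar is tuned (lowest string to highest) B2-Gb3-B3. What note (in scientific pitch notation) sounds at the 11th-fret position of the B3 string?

The open B3 string plus 11 semitones: B–C–Db–D–…–Ab–A–Bb.
The walk passes from B into C once, so the octave number goes from 3 to 4.
(Equivalently spelled A#4.)

Bb4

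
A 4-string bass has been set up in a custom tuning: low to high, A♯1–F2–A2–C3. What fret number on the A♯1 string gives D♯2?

D♯2 is 5 semitones above the open A♯1 (A#–B–C–C#–D–D#), so it sits at fret 5.

5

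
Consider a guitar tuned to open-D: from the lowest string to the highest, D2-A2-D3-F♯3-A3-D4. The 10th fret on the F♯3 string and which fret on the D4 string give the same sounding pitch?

Fret 10 on F♯3 is MIDI 54 + 10 = 64 (E4). On the D4 string (open MIDI 62), that pitch is 64 − 62 = fret 2.

2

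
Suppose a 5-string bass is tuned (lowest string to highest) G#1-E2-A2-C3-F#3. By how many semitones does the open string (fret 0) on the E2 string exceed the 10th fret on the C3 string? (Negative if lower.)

-18 semitones

E2 at fret 0 → E2 (MIDI 40); C3 at fret 10 → A#3 (MIDI 58).
40 − 58 = -18, so the two pitches are 18 semitones apart.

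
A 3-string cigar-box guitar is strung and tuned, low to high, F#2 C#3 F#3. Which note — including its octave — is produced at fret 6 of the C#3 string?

G3

The open C#3 string plus 6 semitones: C#–D–D#–E–F–F#–G.
No B→C boundary is crossed, so the octave stays at 3.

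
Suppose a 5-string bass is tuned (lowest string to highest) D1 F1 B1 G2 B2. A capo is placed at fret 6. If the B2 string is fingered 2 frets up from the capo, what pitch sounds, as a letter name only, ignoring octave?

G

The capo raises the open B2 by 6 semitones to F3; fretting 2 more gives B2 + 6 + 2 = B2 + 8 semitones, landing on G.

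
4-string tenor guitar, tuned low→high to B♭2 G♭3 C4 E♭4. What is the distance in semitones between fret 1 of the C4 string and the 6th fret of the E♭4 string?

C4 at fret 1 → D♭4 (MIDI 61); E♭4 at fret 6 → A4 (MIDI 69).
61 − 69 = -8, so the two pitches are 8 semitones apart, with A4 the higher.

8 semitones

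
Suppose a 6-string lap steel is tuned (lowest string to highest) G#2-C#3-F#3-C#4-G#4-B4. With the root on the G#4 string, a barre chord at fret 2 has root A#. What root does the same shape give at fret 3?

B

Moving from fret 2 to fret 3 shifts the root by 1 semitone.
A# up 1 semitone is B.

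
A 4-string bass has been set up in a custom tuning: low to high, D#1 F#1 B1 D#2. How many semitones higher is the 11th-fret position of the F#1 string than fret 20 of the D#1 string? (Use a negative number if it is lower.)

-6 semitones

F#1 at fret 11 → F2 (MIDI 41); D#1 at fret 20 → B2 (MIDI 47).
41 − 47 = -6, so the two pitches are 6 semitones apart.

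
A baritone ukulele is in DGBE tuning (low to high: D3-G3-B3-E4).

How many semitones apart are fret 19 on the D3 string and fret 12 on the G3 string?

2 semitones

D3 at fret 19 → A4 (MIDI 69); G3 at fret 12 → G4 (MIDI 67).
69 − 67 = 2, so the two pitches are 2 semitones apart, with A4 the higher.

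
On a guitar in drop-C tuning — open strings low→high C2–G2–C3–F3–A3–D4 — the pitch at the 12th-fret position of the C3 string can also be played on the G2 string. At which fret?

C3 at fret 12 is C3 + 12 semitones = C4.
The open G2 string is 5 semitones below the open C3, so the same pitch on the G2 string lies at fret 12 + 5 = 17.

17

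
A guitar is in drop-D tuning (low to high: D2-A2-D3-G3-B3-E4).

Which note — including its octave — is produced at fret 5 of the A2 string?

D3

Each fret is one semitone, so A2 + 5 = D3.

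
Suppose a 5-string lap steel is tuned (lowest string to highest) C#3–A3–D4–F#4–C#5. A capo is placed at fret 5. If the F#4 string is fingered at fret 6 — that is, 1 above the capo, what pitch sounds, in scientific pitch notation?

The capo raises the open F#4 by 5 semitones to B4; fretting 1 more gives F#4 + 5 + 1 = F#4 + 6 semitones = C5.

C5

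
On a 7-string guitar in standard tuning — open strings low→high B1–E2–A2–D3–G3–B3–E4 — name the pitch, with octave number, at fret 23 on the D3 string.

C♯5

Each fret is one semitone, so D3 + 23 = C♯5.
(Equivalently spelled D♭5.)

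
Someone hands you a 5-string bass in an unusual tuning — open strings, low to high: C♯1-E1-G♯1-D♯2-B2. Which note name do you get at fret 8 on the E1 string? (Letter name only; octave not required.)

The open E1 string plus 8 semitones: E–F–F#–G–G#–A–A#–B–C.

C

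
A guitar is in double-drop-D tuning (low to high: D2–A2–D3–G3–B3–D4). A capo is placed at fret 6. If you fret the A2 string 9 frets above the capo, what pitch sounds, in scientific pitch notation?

C4

The capo raises the open A2 by 6 semitones to D♯3; fretting 9 more gives A2 + 6 + 9 = A2 + 15 semitones = C4.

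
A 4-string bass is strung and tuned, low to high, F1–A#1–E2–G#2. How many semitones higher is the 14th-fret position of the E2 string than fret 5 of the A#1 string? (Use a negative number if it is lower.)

15 semitones

E2 at fret 14 → F#3 (MIDI 54); A#1 at fret 5 → D#2 (MIDI 39).
54 − 39 = 15, so the two pitches are 15 semitones apart.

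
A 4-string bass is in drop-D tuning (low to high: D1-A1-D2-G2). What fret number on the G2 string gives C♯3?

6

C♯3 is 6 semitones above the open G2 (G–G#–A–A#–B–C–C#), so it sits at fret 6.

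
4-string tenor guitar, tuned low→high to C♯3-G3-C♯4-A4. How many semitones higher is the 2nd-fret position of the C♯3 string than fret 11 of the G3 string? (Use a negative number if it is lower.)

-15 semitones

C♯3 at fret 2 → D♯3 (MIDI 51); G3 at fret 11 → F♯4 (MIDI 66).
51 − 66 = -15, so the two pitches are 15 semitones apart.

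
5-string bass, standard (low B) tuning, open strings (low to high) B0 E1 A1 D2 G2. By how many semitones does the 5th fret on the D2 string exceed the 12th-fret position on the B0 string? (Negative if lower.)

8 semitones

D2 at fret 5 → G2 (MIDI 43); B0 at fret 12 → B1 (MIDI 35).
43 − 35 = 8, so the two pitches are 8 semitones apart.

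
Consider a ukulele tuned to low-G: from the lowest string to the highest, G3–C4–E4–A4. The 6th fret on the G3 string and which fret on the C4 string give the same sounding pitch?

Fret 6 on G3 is MIDI 55 + 6 = 61 (C♯4). On the C4 string (open MIDI 60), that pitch is 61 − 60 = fret 1.

1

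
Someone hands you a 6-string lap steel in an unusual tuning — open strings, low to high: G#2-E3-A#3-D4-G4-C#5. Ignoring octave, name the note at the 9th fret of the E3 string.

The open E3 string plus 9 semitones: E–F–F#–G–G#–A–A#–B–C–C#.
(Equivalently spelled Db.)

C#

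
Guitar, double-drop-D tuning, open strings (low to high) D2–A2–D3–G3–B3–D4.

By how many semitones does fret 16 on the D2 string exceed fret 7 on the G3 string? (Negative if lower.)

D2 at fret 16 → F#3 (MIDI 54); G3 at fret 7 → D4 (MIDI 62).
54 − 62 = -8, so the two pitches are 8 semitones apart.

-8 semitones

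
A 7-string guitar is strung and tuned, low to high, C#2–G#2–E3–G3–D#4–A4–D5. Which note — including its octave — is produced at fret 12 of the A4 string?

Each fret is one semitone, so A4 + 12 = A5.

A5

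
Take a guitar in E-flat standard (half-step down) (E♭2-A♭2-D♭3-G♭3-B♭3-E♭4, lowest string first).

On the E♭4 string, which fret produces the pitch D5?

D5 is 11 semitones above the open E♭4 (Eb–E–F–Gb–…–C–Db–D), so it sits at fret 11.

11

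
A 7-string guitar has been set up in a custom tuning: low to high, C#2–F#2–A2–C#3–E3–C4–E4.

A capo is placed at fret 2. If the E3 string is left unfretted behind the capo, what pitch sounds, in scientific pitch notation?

The capo raises the open E3 by 2 semitones to F#3; fretting 0 more gives E3 + 2 + 0 = E3 + 2 semitones = F#3.

F#3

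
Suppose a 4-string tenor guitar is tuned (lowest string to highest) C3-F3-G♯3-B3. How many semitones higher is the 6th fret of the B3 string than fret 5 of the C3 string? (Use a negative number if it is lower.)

12 semitones

B3 at fret 6 → F4 (MIDI 65); C3 at fret 5 → F3 (MIDI 53).
65 − 53 = 12, so the two pitches are 12 semitones apart.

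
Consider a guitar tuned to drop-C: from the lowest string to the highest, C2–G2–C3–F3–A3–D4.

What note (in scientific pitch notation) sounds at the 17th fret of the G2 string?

C4

The open G2 string plus 17 semitones: G–G#–A–A#–…–A#–B–C.
The walk passes from B into C 2 times, so the octave number goes from 2 to 4.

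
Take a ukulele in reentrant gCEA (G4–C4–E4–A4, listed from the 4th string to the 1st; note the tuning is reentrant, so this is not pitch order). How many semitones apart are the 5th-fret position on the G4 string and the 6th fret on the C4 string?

G4 at fret 5 → C5 (MIDI 72); C4 at fret 6 → F#4 (MIDI 66).
72 − 66 = 6, so the two pitches are 6 semitones apart, with C5 the higher.

6 semitones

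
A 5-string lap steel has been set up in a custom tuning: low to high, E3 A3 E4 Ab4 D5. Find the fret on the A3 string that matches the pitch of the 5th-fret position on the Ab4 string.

Ab4 at fret 5 is Ab4 + 5 semitones = Db5.
The open A3 string is 11 semitones below the open Ab4, so the same pitch on the A3 string lies at fret 5 + 11 = 16.

16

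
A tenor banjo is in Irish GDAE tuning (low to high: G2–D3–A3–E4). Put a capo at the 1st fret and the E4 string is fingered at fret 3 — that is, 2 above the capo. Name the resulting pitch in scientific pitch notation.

The capo raises the open E4 by 1 semitone to F4; fretting 2 more gives E4 + 1 + 2 = E4 + 3 semitones = G4.

G4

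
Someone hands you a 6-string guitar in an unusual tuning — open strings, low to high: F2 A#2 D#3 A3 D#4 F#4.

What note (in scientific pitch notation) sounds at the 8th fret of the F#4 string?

F#4 is MIDI 66. Adding 8 gives 74, which is D5.

D5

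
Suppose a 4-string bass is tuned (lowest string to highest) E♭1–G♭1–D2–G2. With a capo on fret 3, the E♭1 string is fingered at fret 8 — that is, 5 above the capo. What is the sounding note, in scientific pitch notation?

The capo raises the open E♭1 by 3 semitones to G♭1; fretting 5 more gives E♭1 + 3 + 5 = E♭1 + 8 semitones = B1.

B1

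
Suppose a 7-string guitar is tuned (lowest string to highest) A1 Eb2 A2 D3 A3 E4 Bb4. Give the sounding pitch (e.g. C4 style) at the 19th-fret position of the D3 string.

The open D3 string plus 19 semitones: D–Eb–E–F–…–G–Ab–A.
The walk passes from B into C once, so the octave number goes from 3 to 4.

A4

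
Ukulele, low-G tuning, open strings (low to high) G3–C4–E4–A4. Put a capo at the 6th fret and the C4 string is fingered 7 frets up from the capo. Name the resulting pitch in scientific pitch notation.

C#5

The capo raises the open C4 by 6 semitones to F#4; fretting 7 more gives C4 + 6 + 7 = C4 + 13 semitones = C#5.
(Also written Db.)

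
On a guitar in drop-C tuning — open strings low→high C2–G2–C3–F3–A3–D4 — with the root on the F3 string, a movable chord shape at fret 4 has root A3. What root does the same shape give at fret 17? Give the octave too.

A#4

Moving from fret 4 to fret 17 shifts the root by 13 semitones.
A3 up 13 semitones is A#4.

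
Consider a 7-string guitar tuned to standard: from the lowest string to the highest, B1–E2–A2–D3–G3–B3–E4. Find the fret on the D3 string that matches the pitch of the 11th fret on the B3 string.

20

B3 at fret 11 is B3 + 11 semitones = A#4.
The open D3 string is 9 semitones below the open B3, so the same pitch on the D3 string lies at fret 11 + 9 = 20.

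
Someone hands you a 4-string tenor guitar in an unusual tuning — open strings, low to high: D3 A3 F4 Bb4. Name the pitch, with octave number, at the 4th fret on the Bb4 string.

Each fret is one semitone, so Bb4 + 4 = D5.

D5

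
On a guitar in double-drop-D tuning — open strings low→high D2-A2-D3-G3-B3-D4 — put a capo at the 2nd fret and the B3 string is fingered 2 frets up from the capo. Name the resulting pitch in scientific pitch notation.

The capo raises the open B3 by 2 semitones to C♯4; fretting 2 more gives B3 + 2 + 2 = B3 + 4 semitones = D♯4.
(Also written E♭.)

D♯4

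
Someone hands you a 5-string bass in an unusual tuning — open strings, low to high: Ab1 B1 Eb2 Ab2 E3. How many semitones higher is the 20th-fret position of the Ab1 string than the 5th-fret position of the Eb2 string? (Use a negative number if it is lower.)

8 semitones

Ab1 at fret 20 → E3 (MIDI 52); Eb2 at fret 5 → Ab2 (MIDI 44).
52 − 44 = 8, so the two pitches are 8 semitones apart.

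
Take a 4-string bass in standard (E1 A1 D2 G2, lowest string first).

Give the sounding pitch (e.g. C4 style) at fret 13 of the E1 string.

E1 is MIDI 28. Adding 13 gives 41, which is F2.

F2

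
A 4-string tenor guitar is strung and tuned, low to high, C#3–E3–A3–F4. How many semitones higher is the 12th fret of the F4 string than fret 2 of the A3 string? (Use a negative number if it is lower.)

18 semitones

F4 at fret 12 → F5 (MIDI 77); A3 at fret 2 → B3 (MIDI 59).
77 − 59 = 18, so the two pitches are 18 semitones apart.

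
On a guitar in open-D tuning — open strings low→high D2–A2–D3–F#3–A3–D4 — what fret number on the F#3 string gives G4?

G4 is 13 semitones above the open F#3 (F#–G–G#–A–…–F–F#–G), so it sits at fret 13.

13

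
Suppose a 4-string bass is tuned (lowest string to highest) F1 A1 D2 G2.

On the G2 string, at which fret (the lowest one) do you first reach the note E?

9

From G2, count semitones up the chromatic scale until reaching E: G–Ab–A–Bb–B–C–Db–D–Eb–E — 9 steps.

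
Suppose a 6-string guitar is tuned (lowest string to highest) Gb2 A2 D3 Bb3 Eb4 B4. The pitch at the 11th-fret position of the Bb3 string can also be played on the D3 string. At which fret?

19

Bb3 at fret 11 is Bb3 + 11 semitones = A4.
The open D3 string is 8 semitones below the open Bb3, so the same pitch on the D3 string lies at fret 11 + 8 = 19.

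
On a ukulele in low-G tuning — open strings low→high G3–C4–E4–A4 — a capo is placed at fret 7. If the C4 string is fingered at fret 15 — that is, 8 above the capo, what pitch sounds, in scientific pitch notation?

D♯5

The capo raises the open C4 by 7 semitones to G4; fretting 8 more gives C4 + 7 + 8 = C4 + 15 semitones = D♯5.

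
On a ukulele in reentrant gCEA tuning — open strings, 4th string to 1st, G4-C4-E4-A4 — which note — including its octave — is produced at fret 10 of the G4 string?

The open G4 string plus 10 semitones: G–G#–A–A#–…–D#–E–F.
The walk passes from B into C once, so the octave number goes from 4 to 5.

F5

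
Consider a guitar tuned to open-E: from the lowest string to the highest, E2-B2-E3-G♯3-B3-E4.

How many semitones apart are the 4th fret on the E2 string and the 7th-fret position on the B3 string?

E2 at fret 4 → G♯2 (MIDI 44); B3 at fret 7 → F♯4 (MIDI 66).
44 − 66 = -22, so the two pitches are 22 semitones apart, with F♯4 the higher.

22 semitones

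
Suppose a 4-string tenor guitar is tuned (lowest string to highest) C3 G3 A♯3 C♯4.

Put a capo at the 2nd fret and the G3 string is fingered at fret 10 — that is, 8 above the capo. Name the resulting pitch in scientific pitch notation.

F4

The capo raises the open G3 by 2 semitones to A3; fretting 8 more gives G3 + 2 + 8 = G3 + 10 semitones = F4.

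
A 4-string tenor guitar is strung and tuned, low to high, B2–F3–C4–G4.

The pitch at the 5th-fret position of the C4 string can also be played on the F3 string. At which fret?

C4 at fret 5 is C4 + 5 semitones = F4.
The open F3 string is 7 semitones below the open C4, so the same pitch on the F3 string lies at fret 5 + 7 = 12.

12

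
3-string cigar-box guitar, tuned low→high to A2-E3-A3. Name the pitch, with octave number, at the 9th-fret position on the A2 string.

The open A2 string plus 9 semitones: A–A#–B–C–C#–D–D#–E–F–F#.
The walk passes from B into C once, so the octave number goes from 2 to 3.

F♯3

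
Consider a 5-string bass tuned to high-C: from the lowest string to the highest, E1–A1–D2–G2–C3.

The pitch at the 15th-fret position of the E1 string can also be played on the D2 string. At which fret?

E1 at fret 15 is E1 + 15 semitones = G2.
The open D2 string is 10 semitones above the open E1, so the same pitch on the D2 string lies at fret 15 − 10 = 5.

5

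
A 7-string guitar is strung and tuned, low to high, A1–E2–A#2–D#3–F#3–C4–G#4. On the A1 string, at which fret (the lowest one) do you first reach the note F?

8

From A1, count semitones up the chromatic scale until reaching F: A–A#–B–C–C#–D–D#–E–F — 8 steps.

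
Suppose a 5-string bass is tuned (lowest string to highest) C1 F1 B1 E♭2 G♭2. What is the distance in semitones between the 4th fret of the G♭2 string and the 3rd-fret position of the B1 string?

8 semitones

G♭2 at fret 4 → B♭2 (MIDI 46); B1 at fret 3 → D2 (MIDI 38).
46 − 38 = 8, so the two pitches are 8 semitones apart, with B♭2 the higher.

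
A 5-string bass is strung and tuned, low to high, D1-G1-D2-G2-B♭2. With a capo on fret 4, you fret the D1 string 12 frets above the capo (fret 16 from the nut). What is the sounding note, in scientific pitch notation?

G♭2

The capo raises the open D1 by 4 semitones to G♭1; fretting 12 more gives D1 + 4 + 12 = D1 + 16 semitones = G♭2.
(Also written F♯.)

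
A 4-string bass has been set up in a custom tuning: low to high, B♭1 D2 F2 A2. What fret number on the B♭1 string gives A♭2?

10

A♭2 is 10 semitones above the open B♭1 (Bb–B–C–Db–…–Gb–G–Ab), so it sits at fret 10.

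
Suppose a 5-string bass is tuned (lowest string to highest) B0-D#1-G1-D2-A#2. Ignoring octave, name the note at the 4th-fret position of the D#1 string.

G

D#1 is MIDI 27. Adding 4 gives 31; 31 mod 12 = 7, i.e. G.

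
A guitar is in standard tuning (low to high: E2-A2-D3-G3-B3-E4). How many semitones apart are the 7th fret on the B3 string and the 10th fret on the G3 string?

1 semitone

B3 at fret 7 → F#4 (MIDI 66); G3 at fret 10 → F4 (MIDI 65).
66 − 65 = 1, so the two pitches are 1 semitone apart, with F#4 the higher.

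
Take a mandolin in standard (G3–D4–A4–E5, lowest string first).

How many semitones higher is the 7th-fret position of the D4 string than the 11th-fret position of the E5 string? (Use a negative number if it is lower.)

-18 semitones

D4 at fret 7 → A4 (MIDI 69); E5 at fret 11 → D♯6 (MIDI 87).
69 − 87 = -18, so the two pitches are 18 semitones apart.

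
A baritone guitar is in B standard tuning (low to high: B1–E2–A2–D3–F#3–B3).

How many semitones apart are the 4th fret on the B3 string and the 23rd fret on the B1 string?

5 semitones

B3 at fret 4 → D#4 (MIDI 63); B1 at fret 23 → A#3 (MIDI 58).
63 − 58 = 5, so the two pitches are 5 semitones apart, with D#4 the higher.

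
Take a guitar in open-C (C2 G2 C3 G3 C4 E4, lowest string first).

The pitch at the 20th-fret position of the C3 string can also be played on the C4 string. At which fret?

8

Fret 20 on C3 is MIDI 48 + 20 = 68 (G♯4). On the C4 string (open MIDI 60), that pitch is 68 − 60 = fret 8.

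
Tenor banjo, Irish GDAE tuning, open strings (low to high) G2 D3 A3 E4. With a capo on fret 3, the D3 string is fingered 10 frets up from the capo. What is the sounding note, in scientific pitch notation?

D#4

The capo raises the open D3 by 3 semitones to F3; fretting 10 more gives D3 + 3 + 10 = D3 + 13 semitones = D#4.
(Also written Eb.)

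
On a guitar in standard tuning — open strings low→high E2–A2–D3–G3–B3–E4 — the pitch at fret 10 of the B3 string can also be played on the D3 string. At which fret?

19

B3 at fret 10 is B3 + 10 semitones = A4.
The open D3 string is 9 semitones below the open B3, so the same pitch on the D3 string lies at fret 10 + 9 = 19.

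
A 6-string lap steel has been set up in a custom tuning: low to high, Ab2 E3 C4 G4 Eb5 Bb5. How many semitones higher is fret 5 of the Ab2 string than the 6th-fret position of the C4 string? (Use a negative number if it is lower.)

Ab2 at fret 5 → Db3 (MIDI 49); C4 at fret 6 → Gb4 (MIDI 66).
49 − 66 = -17, so the two pitches are 17 semitones apart.

-17 semitones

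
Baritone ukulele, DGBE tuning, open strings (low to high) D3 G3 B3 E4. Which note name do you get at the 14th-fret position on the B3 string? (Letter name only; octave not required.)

B3 is MIDI 59. Adding 14 gives 73; 73 mod 12 = 1, i.e. C♯.
(Equivalently spelled D♭.)

C♯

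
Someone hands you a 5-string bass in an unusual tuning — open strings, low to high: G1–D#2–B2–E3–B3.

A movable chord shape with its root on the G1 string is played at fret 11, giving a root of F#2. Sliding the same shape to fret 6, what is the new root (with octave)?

C#2

Moving from fret 11 to fret 6 shifts the root by -5 semitones.
F#2 down 5 semitones is C#2.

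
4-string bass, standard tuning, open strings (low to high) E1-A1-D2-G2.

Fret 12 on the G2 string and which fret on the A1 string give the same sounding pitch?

G2 at fret 12 is G2 + 12 semitones = G3.
The open A1 string is 10 semitones below the open G2, so the same pitch on the A1 string lies at fret 12 + 10 = 22.

22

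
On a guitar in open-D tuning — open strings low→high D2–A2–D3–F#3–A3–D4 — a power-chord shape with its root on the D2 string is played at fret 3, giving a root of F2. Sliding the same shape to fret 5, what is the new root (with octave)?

Moving from fret 3 to fret 5 shifts the root by 2 semitones.
F2 up 2 semitones is G2.

G2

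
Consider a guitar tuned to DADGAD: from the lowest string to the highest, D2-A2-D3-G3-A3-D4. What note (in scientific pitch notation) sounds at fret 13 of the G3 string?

Each fret is one semitone, so G3 + 13 = G♯4.
(Equivalently spelled A♭4.)

G♯4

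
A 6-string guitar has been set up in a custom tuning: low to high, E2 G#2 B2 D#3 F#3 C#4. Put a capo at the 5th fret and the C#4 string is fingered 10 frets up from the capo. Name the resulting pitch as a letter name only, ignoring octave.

E

The capo raises the open C#4 by 5 semitones to F#4; fretting 10 more gives C#4 + 5 + 10 = C#4 + 15 semitones, landing on E.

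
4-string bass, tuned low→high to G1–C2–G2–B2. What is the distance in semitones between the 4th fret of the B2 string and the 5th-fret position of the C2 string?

B2 at fret 4 → D#3 (MIDI 51); C2 at fret 5 → F2 (MIDI 41).
51 − 41 = 10, so the two pitches are 10 semitones apart, with D#3 the higher.

10 semitones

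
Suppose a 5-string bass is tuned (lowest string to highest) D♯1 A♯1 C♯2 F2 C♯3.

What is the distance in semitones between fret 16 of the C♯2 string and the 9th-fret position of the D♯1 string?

C♯2 at fret 16 → F3 (MIDI 53); D♯1 at fret 9 → C2 (MIDI 36).
53 − 36 = 17, so the two pitches are 17 semitones apart, with F3 the higher.

17 semitones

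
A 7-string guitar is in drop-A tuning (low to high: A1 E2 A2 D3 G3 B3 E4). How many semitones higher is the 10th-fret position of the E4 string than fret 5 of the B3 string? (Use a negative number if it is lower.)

10 semitones

E4 at fret 10 → D5 (MIDI 74); B3 at fret 5 → E4 (MIDI 64).
74 − 64 = 10, so the two pitches are 10 semitones apart.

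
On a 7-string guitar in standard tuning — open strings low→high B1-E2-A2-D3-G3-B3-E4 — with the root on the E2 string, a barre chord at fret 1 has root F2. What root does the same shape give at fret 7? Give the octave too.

Moving from fret 1 to fret 7 shifts the root by 6 semitones.
F2 up 6 semitones is B2.

B2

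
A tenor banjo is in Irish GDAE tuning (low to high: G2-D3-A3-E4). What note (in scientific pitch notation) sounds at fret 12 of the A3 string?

A4

A3 is MIDI 57. Adding 12 gives 69, which is A4.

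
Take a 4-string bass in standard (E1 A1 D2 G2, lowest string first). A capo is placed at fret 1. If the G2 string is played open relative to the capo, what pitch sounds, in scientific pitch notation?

The capo raises the open G2 by 1 semitone to G#2; fretting 0 more gives G2 + 1 + 0 = G2 + 1 semitone = G#2.

G#2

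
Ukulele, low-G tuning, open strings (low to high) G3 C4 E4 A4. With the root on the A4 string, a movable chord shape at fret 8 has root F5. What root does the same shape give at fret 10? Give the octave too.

G5

Moving from fret 8 to fret 10 shifts the root by 2 semitones.
F5 up 2 semitones is G5.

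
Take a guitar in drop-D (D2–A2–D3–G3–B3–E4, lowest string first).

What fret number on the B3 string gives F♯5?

19

F♯5 is 19 semitones above the open B3 (B–C–C#–D–…–E–F–F#), so it sits at fret 19.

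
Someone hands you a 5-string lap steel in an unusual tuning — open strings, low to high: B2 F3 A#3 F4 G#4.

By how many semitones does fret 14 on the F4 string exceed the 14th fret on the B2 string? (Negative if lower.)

18 semitones

F4 at fret 14 → G5 (MIDI 79); B2 at fret 14 → C#4 (MIDI 61).
79 − 61 = 18, so the two pitches are 18 semitones apart.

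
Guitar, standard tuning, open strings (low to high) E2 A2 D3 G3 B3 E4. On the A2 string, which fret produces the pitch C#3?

C#3 is 4 semitones above the open A2 (A–A#–B–C–C#), so it sits at fret 4.

4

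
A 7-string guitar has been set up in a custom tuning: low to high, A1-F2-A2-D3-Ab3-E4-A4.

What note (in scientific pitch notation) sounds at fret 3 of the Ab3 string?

Each fret is one semitone, so Ab3 + 3 = B3.

B3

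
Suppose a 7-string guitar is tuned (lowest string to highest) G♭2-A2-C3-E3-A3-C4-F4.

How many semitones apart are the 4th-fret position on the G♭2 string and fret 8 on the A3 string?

G♭2 at fret 4 → B♭2 (MIDI 46); A3 at fret 8 → F4 (MIDI 65).
46 − 65 = -19, so the two pitches are 19 semitones apart, with F4 the higher.

19 semitones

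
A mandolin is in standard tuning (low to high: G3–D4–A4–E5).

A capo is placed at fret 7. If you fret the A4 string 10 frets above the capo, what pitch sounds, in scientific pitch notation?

D6

The capo raises the open A4 by 7 semitones to E5; fretting 10 more gives A4 + 7 + 10 = A4 + 17 semitones = D6.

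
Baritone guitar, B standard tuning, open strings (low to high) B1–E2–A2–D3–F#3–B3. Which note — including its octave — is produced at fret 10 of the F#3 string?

E4

Each fret is one semitone, so F#3 + 10 = E4.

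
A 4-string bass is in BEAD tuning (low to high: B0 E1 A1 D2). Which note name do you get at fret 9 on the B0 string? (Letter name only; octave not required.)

The open B0 string plus 9 semitones: B–C–C#–D–D#–E–F–F#–G–G#.
(Equivalently spelled Ab.)

G#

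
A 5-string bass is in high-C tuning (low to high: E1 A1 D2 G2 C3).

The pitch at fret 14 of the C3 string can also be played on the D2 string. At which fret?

C3 at fret 14 is C3 + 14 semitones = D4.
The open D2 string is 10 semitones below the open C3, so the same pitch on the D2 string lies at fret 14 + 10 = 24.

24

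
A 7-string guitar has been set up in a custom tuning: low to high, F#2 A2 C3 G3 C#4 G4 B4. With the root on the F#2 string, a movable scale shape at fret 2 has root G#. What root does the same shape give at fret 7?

C#

Moving from fret 2 to fret 7 shifts the root by 5 semitones.
G# up 5 semitones is C#.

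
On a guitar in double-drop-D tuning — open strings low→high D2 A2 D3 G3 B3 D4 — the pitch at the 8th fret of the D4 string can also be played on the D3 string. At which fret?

20

D4 at fret 8 is D4 + 8 semitones = A♯4.
The open D3 string is 12 semitones below the open D4, so the same pitch on the D3 string lies at fret 8 + 12 = 20.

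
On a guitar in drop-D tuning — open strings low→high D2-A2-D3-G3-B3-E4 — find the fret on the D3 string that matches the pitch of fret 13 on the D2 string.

D2 at fret 13 is D2 + 13 semitones = D#3.
The open D3 string is 12 semitones above the open D2, so the same pitch on the D3 string lies at fret 13 − 12 = 1.

1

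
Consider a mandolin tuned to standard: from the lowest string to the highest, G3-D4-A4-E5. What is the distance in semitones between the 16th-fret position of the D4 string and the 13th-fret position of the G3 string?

D4 at fret 16 → F♯5 (MIDI 78); G3 at fret 13 → G♯4 (MIDI 68).
78 − 68 = 10, so the two pitches are 10 semitones apart, with F♯5 the higher.

10 semitones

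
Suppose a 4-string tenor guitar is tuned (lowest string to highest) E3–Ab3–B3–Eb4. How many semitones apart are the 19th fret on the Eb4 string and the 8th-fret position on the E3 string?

Eb4 at fret 19 → Bb5 (MIDI 82); E3 at fret 8 → C4 (MIDI 60).
82 − 60 = 22, so the two pitches are 22 semitones apart, with Bb5 the higher.

22 semitones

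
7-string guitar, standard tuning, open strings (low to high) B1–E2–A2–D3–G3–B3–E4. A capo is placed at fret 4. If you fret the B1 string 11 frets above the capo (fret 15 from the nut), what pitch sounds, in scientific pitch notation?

The capo raises the open B1 by 4 semitones to D#2; fretting 11 more gives B1 + 4 + 11 = B1 + 15 semitones = D3.

D3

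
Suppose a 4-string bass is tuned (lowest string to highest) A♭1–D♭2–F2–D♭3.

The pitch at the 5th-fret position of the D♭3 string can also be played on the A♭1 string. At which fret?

D♭3 at fret 5 is D♭3 + 5 semitones = G♭3.
The open A♭1 string is 17 semitones below the open D♭3, so the same pitch on the A♭1 string lies at fret 5 + 17 = 22.

22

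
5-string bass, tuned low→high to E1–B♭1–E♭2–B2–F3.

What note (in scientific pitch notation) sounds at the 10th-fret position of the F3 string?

E♭4

F3 is MIDI 53. Adding 10 gives 63, which is E♭4.
(Equivalently spelled D♯4.)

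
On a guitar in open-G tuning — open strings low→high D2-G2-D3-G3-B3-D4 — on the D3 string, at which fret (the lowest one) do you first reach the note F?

3

From D3, count semitones up the chromatic scale until reaching F: D–D#–E–F — 3 steps.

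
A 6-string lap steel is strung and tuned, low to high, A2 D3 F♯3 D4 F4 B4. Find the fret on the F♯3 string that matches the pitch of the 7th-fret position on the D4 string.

15

D4 at fret 7 is D4 + 7 semitones = A4.
The open F♯3 string is 8 semitones below the open D4, so the same pitch on the F♯3 string lies at fret 7 + 8 = 15.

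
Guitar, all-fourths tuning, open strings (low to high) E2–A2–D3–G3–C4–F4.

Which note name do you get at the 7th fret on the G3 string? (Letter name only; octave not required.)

D

G3 is MIDI 55. Adding 7 gives 62; 62 mod 12 = 2, i.e. D.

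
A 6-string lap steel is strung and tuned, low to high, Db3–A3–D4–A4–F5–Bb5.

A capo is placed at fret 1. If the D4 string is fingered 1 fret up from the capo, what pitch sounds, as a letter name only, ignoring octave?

E

The capo raises the open D4 by 1 semitone to Eb4; fretting 1 more gives D4 + 1 + 1 = D4 + 2 semitones, landing on E.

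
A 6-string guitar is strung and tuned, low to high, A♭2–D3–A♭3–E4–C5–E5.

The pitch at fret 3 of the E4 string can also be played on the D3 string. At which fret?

Fret 3 on E4 is MIDI 64 + 3 = 67 (G4). On the D3 string (open MIDI 50), that pitch is 67 − 50 = fret 17.

17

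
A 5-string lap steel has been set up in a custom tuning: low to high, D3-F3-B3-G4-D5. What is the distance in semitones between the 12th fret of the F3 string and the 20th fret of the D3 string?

5 semitones

F3 at fret 12 → F4 (MIDI 65); D3 at fret 20 → B♭4 (MIDI 70).
65 − 70 = -5, so the two pitches are 5 semitones apart, with B♭4 the higher.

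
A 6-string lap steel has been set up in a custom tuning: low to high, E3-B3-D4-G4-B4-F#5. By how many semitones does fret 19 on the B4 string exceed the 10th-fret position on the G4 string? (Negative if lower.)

B4 at fret 19 → F#6 (MIDI 90); G4 at fret 10 → F5 (MIDI 77).
90 − 77 = 13, so the two pitches are 13 semitones apart.

13 semitones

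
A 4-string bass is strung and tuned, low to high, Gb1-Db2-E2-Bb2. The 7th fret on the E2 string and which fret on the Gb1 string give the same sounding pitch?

E2 at fret 7 is E2 + 7 semitones = B2.
The open Gb1 string is 10 semitones below the open E2, so the same pitch on the Gb1 string lies at fret 7 + 10 = 17.

17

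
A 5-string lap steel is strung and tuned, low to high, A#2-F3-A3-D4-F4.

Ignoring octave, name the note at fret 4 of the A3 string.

C#

Each fret is one semitone, so A3 + 4 = C#.
(Equivalently spelled Db.)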